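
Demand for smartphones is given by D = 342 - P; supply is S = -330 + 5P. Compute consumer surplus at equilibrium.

Equilibrium: 342 - P = -330 + 5P gives P* = 112, Q* = 230.
Demand choke price (D = 0): P = 342.
CS = ½(342 − 112)(230) = 26450.

Consumer surplus = 26450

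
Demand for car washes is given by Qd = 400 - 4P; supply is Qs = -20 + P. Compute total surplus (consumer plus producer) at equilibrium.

Total surplus = 2560

Equilibrium: 400 - 4P = -20 + P gives P* = 84, Q* = 64.
Demand choke price: P = 100; supply starts at P = 20.
CS = ½(100 − 84)(64) = 512; PS = ½(84 − 20)(64) = 2048.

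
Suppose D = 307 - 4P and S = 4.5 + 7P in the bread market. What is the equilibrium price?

Set D = S: 307 - 4P = 4.5 + 7P.
302.5 = 11P, so P* = 27.5.
Q* = 307 − 4(27.5) = 197.

P* = 27.5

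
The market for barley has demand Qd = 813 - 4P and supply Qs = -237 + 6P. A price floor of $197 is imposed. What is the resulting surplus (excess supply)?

Surplus = 920

Equilibrium price would be P* = 105, so the floor at 197 binds.
At P = 197: Qd = 25, Qs = 945.
Surplus = 945 − 25 = 920.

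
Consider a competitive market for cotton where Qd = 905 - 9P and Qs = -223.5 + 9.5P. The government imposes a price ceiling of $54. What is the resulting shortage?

Shortage = 129.5

Equilibrium price would be P* = 61, so the ceiling at 54 binds.
At P = 54: Qd = 905 − 9(54) = 419, Qs = -223.5 + 9.5(54) = 289.5.
Shortage = 419 − 289.5 = 129.5.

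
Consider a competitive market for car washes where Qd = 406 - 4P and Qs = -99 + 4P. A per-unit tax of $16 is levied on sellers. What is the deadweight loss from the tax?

Deadweight loss = 256

Pre-tax equilibrium: P* = 63.125, Q* = 153.5.
Tax on sellers shifts supply to Qs = -99 + 4(P − 16) = -163 + 4P.
406 - 4P = -163 + 4P gives buyer price Pb = 71.125; sellers receive Ps = 71.125 − 16 = 55.125.
New quantity: Q = 406 − 4(71.125) = 121.5.
DWL = ½ × 16 × (153.5 − 121.5) = 256.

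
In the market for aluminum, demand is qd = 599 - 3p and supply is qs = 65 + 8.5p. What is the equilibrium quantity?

Set qd = qs: 599 - 3p = 65 + 8.5p.
534 = 11.5p, so p* = 1068/23.
q* = 599 − 3(1068/23) = 10573/23.

q* = 10573/23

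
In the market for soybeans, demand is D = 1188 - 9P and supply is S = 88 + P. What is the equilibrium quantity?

Set D = S: 1188 - 9P = 88 + P.
1100 = 10P, so P* = 110.
Q* = 1188 − 9(110) = 198.

Q* = 198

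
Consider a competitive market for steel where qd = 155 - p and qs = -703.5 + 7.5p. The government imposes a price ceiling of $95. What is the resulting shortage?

Equilibrium price would be p* = 101, so the ceiling at 95 binds.
At p = 95: qd = 155 − 1(95) = 60, qs = -703.5 + 7.5(95) = 9.
Shortage = 60 − 9 = 51.

Shortage = 51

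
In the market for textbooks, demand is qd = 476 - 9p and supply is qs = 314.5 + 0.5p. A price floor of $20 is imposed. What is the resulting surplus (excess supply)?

Surplus = 28.5

Equilibrium price would be p* = 17, so the floor at 20 binds.
At p = 20: qd = 296, qs = 324.5.
Surplus = 324.5 − 296 = 28.5.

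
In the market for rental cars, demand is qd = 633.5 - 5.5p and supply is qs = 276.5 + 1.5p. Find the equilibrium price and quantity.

p* = 51, q* = 353

Set qd = qs: 633.5 - 5.5p = 276.5 + 1.5p.
357 = 7p, so p* = 51.
q* = 633.5 − 5.5(51) = 353.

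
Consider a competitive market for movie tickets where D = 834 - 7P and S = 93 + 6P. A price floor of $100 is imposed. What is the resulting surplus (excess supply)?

Equilibrium price would be P* = 57, so the floor at 100 binds.
At P = 100: D = 134, S = 693.
Surplus = 693 − 134 = 559.

Surplus = 559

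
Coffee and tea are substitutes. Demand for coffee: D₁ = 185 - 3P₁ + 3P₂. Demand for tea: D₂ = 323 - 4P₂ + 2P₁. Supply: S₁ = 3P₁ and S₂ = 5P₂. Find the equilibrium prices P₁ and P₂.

P₁ = 54.875, P₂ = 577/12

Market 1: 185 - 3P₁ + 3P₂ = 3P₁ → 6P₁ - 3P₂ = 185.
Market 2: 9P₂ - 2P₁ = 323.
Eliminating P₂: 9×(1) + 3×(2) gives 48P₁ = 2634, so P₁ = 54.875.
Back-substitute into (2): P₂ = (323 + 2×54.875) / 9 = 577/12.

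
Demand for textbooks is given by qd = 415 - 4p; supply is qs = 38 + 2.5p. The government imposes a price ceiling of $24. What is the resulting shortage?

Equilibrium price would be p* = 58, so the ceiling at 24 binds.
At p = 24: qd = 415 − 4(24) = 319, qs = 38 + 2.5(24) = 98.
Shortage = 319 − 98 = 221.

Shortage = 221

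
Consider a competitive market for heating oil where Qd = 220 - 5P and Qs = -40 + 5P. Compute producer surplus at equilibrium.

Equilibrium: 220 - 5P = -40 + 5P gives P* = 26, Q* = 90.
Supply starts at P = 8 (where Qs = 0).
PS = ½(26 − 8)(90) = 810.

Producer surplus = 810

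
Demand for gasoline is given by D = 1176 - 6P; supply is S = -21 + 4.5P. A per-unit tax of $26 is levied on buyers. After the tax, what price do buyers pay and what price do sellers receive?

Pre-tax equilibrium: P* = 114, Q* = 492.
Tax on buyers shifts demand to D = 1176 − 6(P + 26) = 1020 - 6P.
1020 - 6P = -21 + 4.5P gives seller price Ps = 694/7; buyers pay Pb = 694/7 + 26 = 876/7.
New quantity: Q = 1176 − 6(876/7) = 2976/7.

Buyers pay 876/7, sellers receive 694/7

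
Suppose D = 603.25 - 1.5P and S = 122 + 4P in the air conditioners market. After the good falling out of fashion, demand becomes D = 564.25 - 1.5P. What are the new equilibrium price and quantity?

P' = 1769/22, Q' = 4880/11

Original equilibrium: P* = 87.5, Q* = 472.
New equilibrium: 564.25 - 1.5P = 122 + 4P, so 442.25 = 5.5P and P' = 1769/22; Q' = 564.25 − 1.5(1769/22) = 4880/11.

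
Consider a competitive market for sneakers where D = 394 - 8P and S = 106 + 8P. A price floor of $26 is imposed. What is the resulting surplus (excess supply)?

Equilibrium price would be P* = 18, so the floor at 26 binds.
At P = 26: D = 186, S = 314.
Surplus = 314 − 186 = 128.

Surplus = 128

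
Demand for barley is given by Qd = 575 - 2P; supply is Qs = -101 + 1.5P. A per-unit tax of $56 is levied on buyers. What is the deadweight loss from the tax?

Pre-tax equilibrium: P* = 1352/7, Q* = 1321/7.
Tax on buyers shifts demand to Qd = 575 − 2(P + 56) = 463 - 2P.
463 - 2P = -101 + 1.5P gives seller price Ps = 1128/7; buyers pay Pb = 1128/7 + 56 = 1520/7.
New quantity: Q = 575 − 2(1520/7) = 985/7.
DWL = ½ × 56 × (1321/7 − 985/7) = 1344.

Deadweight loss = 1344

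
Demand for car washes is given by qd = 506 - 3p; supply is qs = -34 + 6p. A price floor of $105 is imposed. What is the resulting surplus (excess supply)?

Equilibrium price would be p* = 60, so the floor at 105 binds.
At p = 105: qd = 191, qs = 596.
Surplus = 596 − 191 = 405.

Surplus = 405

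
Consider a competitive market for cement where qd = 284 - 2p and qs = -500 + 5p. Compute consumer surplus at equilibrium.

Consumer surplus = 900

Equilibrium: 284 - 2p = -500 + 5p gives p* = 112, q* = 60.
Demand choke price (qd = 0): p = 142.
CS = ½(142 − 112)(60) = 900.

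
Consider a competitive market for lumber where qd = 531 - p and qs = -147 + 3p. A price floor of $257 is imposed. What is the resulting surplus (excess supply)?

Equilibrium price would be p* = 169.5, so the floor at 257 binds.
At p = 257: qd = 274, qs = 624.
Surplus = 624 − 274 = 350.

Surplus = 350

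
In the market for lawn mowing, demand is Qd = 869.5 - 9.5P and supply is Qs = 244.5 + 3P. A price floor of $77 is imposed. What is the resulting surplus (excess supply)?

Surplus = 337.5

Equilibrium price would be P* = 50, so the floor at 77 binds.
At P = 77: Qd = 138, Qs = 475.5.
Surplus = 475.5 − 138 = 337.5.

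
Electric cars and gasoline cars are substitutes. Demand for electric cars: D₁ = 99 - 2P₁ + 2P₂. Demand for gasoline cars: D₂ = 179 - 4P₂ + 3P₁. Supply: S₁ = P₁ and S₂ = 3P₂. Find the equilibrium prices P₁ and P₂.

P₁ = 1051/15, P₂ = 55.6

Market 1: 99 - 2P₁ + 2P₂ = P₁ → 3P₁ - 2P₂ = 99.
Market 2: 7P₂ - 3P₁ = 179.
Eliminating P₂: 7×(1) + 2×(2) gives 15P₁ = 1051, so P₁ = 1051/15.
Back-substitute into (2): P₂ = (179 + 3×1051/15) / 7 = 55.6.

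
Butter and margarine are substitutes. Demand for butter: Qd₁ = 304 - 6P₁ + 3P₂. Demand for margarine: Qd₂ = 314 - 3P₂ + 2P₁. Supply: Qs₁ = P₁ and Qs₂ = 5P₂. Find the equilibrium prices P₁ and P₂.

Market 1: 304 - 6P₁ + 3P₂ = P₁ → 7P₁ - 3P₂ = 304.
Market 2: 8P₂ - 2P₁ = 314.
Eliminating P₂: 8×(1) + 3×(2) gives 50P₁ = 3374, so P₁ = 67.48.
Back-substitute into (2): P₂ = (314 + 2×67.48) / 8 = 56.12.

P₁ = 67.48, P₂ = 56.12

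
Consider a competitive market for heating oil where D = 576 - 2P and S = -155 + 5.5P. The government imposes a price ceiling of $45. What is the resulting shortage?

Equilibrium price would be P* = 1462/15, so the ceiling at 45 binds.
At P = 45: D = 576 − 2(45) = 486, S = -155 + 5.5(45) = 92.5.
Shortage = 486 − 92.5 = 393.5.

Shortage = 393.5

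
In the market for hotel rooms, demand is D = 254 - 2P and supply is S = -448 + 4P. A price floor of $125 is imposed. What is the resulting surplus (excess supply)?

Equilibrium price would be P* = 117, so the floor at 125 binds.
At P = 125: D = 4, S = 52.
Surplus = 52 − 4 = 48.

Surplus = 48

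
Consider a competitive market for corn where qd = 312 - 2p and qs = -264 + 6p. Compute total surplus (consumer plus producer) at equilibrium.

Equilibrium: 312 - 2p = -264 + 6p gives p* = 72, q* = 168.
Demand choke price: p = 156; supply starts at p = 44.
CS = ½(156 − 72)(168) = 7056; PS = ½(72 − 44)(168) = 2352.

Total surplus = 9408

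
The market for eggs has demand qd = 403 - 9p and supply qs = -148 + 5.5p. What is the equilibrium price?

p* = 38

Set qd = qs: 403 - 9p = -148 + 5.5p.
551 = 14.5p, so p* = 38.
q* = 403 − 9(38) = 61.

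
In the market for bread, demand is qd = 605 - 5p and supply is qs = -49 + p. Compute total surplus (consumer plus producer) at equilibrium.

Total surplus = 2160

Equilibrium: 605 - 5p = -49 + p gives p* = 109, q* = 60.
Demand choke price: p = 121; supply starts at p = 49.
CS = ½(121 − 109)(60) = 360; PS = ½(109 − 49)(60) = 1800.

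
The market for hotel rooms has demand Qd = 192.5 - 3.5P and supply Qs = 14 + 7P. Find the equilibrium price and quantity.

Set Qd = Qs: 192.5 - 3.5P = 14 + 7P.
178.5 = 10.5P, so P* = 17.
Q* = 192.5 − 3.5(17) = 133.

P* = 17, Q* = 133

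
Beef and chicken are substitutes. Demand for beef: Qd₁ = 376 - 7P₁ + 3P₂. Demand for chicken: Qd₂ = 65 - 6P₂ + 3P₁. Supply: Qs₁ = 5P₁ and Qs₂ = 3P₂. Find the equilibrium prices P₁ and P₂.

Market 1: 376 - 7P₁ + 3P₂ = 5P₁ → 12P₁ - 3P₂ = 376.
Market 2: 9P₂ - 3P₁ = 65.
Eliminating P₂: 9×(1) + 3×(2) gives 99P₁ = 3579, so P₁ = 1193/33.
Back-substitute into (2): P₂ = (65 + 3×1193/33) / 9 = 212/11.

P₁ = 1193/33, P₂ = 212/11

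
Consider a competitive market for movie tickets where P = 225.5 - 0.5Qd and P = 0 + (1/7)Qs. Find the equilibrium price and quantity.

P* = 451/9, Q* = 3157/9

Set the two price expressions equal: 225.5 - 0.5Q = 0 + (1/7)Q.
225.5 = (9/14)Q, so Q* = 3157/9.
P* = 225.5 − (0.5)(3157/9) = 451/9.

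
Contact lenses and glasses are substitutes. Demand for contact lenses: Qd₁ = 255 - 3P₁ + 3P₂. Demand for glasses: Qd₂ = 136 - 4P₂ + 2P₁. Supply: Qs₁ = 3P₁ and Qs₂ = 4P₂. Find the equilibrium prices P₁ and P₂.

Market 1: 255 - 3P₁ + 3P₂ = 3P₁ → 6P₁ - 3P₂ = 255.
Market 2: 8P₂ - 2P₁ = 136.
Eliminating P₂: 8×(1) + 3×(2) gives 42P₁ = 2448, so P₁ = 408/7.
Back-substitute into (2): P₂ = (136 + 2×408/7) / 8 = 221/7.

P₁ = 408/7, P₂ = 221/7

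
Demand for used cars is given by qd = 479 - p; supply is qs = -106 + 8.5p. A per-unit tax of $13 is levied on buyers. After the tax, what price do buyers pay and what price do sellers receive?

Buyers pay 1391/19, sellers receive 1144/19

Pre-tax equilibrium: p* = 1170/19, q* = 7931/19.
Tax on buyers shifts demand to qd = 479 − 1(p + 13) = 466 - p.
466 - p = -106 + 8.5p gives seller price ps = 1144/19; buyers pay pb = 1144/19 + 13 = 1391/19.
New quantity: q = 479 − 1(1391/19) = 7710/19.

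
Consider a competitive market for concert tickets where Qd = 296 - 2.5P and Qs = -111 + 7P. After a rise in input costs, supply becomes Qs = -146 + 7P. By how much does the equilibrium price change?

Original equilibrium: P* = 814/19, Q* = 3589/19.
New equilibrium: 296 - 2.5P = -146 + 7P, so 442 = 9.5P and P' = 884/19; Q' = 296 − 2.5(884/19) = 3414/19.
Change in price: 884/19 − 814/19 = 70/19.

ΔP = 70/19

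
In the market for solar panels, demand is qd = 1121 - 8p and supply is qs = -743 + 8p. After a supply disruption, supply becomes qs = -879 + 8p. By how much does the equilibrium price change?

Δp = 8.5

Original equilibrium: p* = 116.5, q* = 189.
New equilibrium: 1121 - 8p = -879 + 8p, so 2000 = 16p and p' = 125; q' = 1121 − 8(125) = 121.
Change in price: 125 − 116.5 = 8.5.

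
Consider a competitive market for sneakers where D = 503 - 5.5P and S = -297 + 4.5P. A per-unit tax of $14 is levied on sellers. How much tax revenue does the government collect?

Tax revenue = 396.9

Pre-tax equilibrium: P* = 80, Q* = 63.
Tax on sellers shifts supply to S = -297 + 4.5(P − 14) = -360 + 4.5P.
503 - 5.5P = -360 + 4.5P gives buyer price Pb = 86.3; sellers receive Ps = 86.3 − 14 = 72.3.
New quantity: Q = 503 − 5.5(86.3) = 28.35.
Revenue = 14 × 28.35 = 396.9.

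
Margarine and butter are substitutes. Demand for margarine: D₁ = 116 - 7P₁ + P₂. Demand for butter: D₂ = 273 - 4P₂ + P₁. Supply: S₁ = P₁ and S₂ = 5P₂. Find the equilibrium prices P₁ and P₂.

Market 1: 116 - 7P₁ + P₂ = P₁ → 8P₁ - P₂ = 116.
Market 2: 9P₂ - P₁ = 273.
Eliminating P₂: 9×(1) + 1×(2) gives 71P₁ = 1317, so P₁ = 1317/71.
Back-substitute into (2): P₂ = (273 + 1×1317/71) / 9 = 2300/71.

P₁ = 1317/71, P₂ = 2300/71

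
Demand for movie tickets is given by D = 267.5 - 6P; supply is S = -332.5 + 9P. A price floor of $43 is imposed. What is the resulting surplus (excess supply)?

Equilibrium price would be P* = 40, so the floor at 43 binds.
At P = 43: D = 9.5, S = 54.5.
Surplus = 54.5 − 9.5 = 45.

Surplus = 45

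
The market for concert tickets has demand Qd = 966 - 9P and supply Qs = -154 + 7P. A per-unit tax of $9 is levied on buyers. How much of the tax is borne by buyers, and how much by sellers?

Pre-tax equilibrium: P* = 70, Q* = 336.
Tax on buyers shifts demand to Qd = 966 − 9(P + 9) = 885 - 9P.
885 - 9P = -154 + 7P gives seller price Ps = 64.9375; buyers pay Pb = 64.9375 + 9 = 73.9375.
New quantity: Q = 966 − 9(73.9375) = 300.5625.
Buyer burden = 73.9375 − 70 = 3.9375; seller burden = 70 − 64.9375 = 5.0625.

Buyers bear $3.9375, sellers bear $5.0625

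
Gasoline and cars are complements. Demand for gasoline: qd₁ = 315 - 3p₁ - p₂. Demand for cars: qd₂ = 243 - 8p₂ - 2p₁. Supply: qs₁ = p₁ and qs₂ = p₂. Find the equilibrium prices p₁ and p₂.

Market 1: 315 - 3p₁ - p₂ = p₁ → 4p₁ + p₂ = 315.
Market 2: 9p₂ + 2p₁ = 243.
Eliminating p₂: 9×(1) − 1×(2) gives 34p₁ = 2592, so p₁ = 1296/17.
Back-substitute into (2): p₂ = (243 − 2×1296/17) / 9 = 171/17.

p₁ = 1296/17, p₂ = 171/17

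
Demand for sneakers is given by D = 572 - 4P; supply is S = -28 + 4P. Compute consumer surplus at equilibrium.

Equilibrium: 572 - 4P = -28 + 4P gives P* = 75, Q* = 272.
Demand choke price (D = 0): P = 143.
CS = ½(143 − 75)(272) = 9248.

Consumer surplus = 9248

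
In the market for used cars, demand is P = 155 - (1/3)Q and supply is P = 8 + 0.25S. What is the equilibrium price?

Set the two price expressions equal: 155 - (1/3)Q = 8 + 0.25Q.
147 = (7/12)Q, so Q* = 252.
P* = 155 − (1/3)(252) = 71.

P* = 71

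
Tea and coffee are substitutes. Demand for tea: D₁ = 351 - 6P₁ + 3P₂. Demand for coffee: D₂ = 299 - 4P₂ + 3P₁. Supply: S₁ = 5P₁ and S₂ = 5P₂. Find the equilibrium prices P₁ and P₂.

Market 1: 351 - 6P₁ + 3P₂ = 5P₁ → 11P₁ - 3P₂ = 351.
Market 2: 9P₂ - 3P₁ = 299.
Eliminating P₂: 9×(1) + 3×(2) gives 90P₁ = 4056, so P₁ = 676/15.
Back-substitute into (2): P₂ = (299 + 3×676/15) / 9 = 2171/45.

P₁ = 676/15, P₂ = 2171/45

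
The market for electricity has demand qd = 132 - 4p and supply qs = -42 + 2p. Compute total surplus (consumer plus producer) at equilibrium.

Equilibrium: 132 - 4p = -42 + 2p gives p* = 29, q* = 16.
Demand choke price: p = 33; supply starts at p = 21.
CS = ½(33 − 29)(16) = 32; PS = ½(29 − 21)(16) = 64.

Total surplus = 96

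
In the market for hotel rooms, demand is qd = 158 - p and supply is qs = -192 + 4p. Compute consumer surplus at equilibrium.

Equilibrium: 158 - p = -192 + 4p gives p* = 70, q* = 88.
Demand choke price (qd = 0): p = 158.
CS = ½(158 − 70)(88) = 3872.

Consumer surplus = 3872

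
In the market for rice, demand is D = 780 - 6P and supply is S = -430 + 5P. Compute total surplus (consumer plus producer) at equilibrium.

Total surplus = 2640

Equilibrium: 780 - 6P = -430 + 5P gives P* = 110, Q* = 120.
Demand choke price: P = 130; supply starts at P = 86.
CS = ½(130 − 110)(120) = 1200; PS = ½(110 − 86)(120) = 1440.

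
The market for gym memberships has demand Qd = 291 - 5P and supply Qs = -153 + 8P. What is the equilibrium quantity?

Q* = 1563/13

Set Qd = Qs: 291 - 5P = -153 + 8P.
444 = 13P, so P* = 444/13.
Q* = 291 − 5(444/13) = 1563/13.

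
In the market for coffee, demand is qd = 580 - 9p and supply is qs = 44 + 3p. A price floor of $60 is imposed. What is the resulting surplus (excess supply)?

Equilibrium price would be p* = 134/3, so the floor at 60 binds.
At p = 60: qd = 40, qs = 224.
Surplus = 224 − 40 = 184.

Surplus = 184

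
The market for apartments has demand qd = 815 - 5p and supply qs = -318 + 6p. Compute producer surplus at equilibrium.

Equilibrium: 815 - 5p = -318 + 6p gives p* = 103, q* = 300.
Supply starts at p = 53 (where qs = 0).
PS = ½(103 − 53)(300) = 7500.

Producer surplus = 7500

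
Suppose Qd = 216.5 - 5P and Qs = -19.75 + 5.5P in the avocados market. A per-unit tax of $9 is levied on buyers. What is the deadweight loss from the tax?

Pre-tax equilibrium: P* = 22.5, Q* = 104.
Tax on buyers shifts demand to Qd = 216.5 − 5(P + 9) = 171.5 - 5P.
171.5 - 5P = -19.75 + 5.5P gives seller price Ps = 255/14; buyers pay Pb = 255/14 + 9 = 381/14.
New quantity: Q = 216.5 − 5(381/14) = 563/7.
DWL = ½ × 9 × (104 − 563/7) = 1485/14.

Deadweight loss = 1485/14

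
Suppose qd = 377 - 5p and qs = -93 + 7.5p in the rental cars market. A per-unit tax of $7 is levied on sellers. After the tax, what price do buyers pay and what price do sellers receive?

Pre-tax equilibrium: p* = 37.6, q* = 189.
Tax on sellers shifts supply to qs = -93 + 7.5(p − 7) = -145.5 + 7.5p.
377 - 5p = -145.5 + 7.5p gives buyer price pb = 41.8; sellers receive ps = 41.8 − 7 = 34.8.
New quantity: q = 377 − 5(41.8) = 168.

Buyers pay $41.8, sellers receive $34.8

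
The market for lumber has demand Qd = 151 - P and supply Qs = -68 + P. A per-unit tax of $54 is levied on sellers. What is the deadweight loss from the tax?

Pre-tax equilibrium: P* = 109.5, Q* = 41.5.
Tax on sellers shifts supply to Qs = -68 + 1(P − 54) = -122 + P.
151 - P = -122 + P gives buyer price Pb = 136.5; sellers receive Ps = 136.5 − 54 = 82.5.
New quantity: Q = 151 − 1(136.5) = 14.5.
DWL = ½ × 54 × (41.5 − 14.5) = 729.

Deadweight loss = 729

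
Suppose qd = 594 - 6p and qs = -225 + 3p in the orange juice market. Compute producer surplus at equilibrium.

Equilibrium: 594 - 6p = -225 + 3p gives p* = 91, q* = 48.
Supply starts at p = 75 (where qs = 0).
PS = ½(91 − 75)(48) = 384.

Producer surplus = 384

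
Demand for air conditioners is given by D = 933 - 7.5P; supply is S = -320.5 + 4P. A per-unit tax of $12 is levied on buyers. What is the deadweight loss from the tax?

Deadweight loss = 4320/23

Pre-tax equilibrium: P* = 109, Q* = 115.5.
Tax on buyers shifts demand to D = 933 − 7.5(P + 12) = 843 - 7.5P.
843 - 7.5P = -320.5 + 4P gives seller price Ps = 2327/23; buyers pay Pb = 2327/23 + 12 = 2603/23.
New quantity: Q = 933 − 7.5(2603/23) = 3873/46.
DWL = ½ × 12 × (115.5 − 3873/46) = 4320/23.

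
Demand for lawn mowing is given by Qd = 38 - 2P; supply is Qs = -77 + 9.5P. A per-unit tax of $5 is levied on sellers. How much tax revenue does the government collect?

Tax revenue = 1120/23

Pre-tax equilibrium: P* = 10, Q* = 18.
Tax on sellers shifts supply to Qs = -77 + 9.5(P − 5) = -124.5 + 9.5P.
38 - 2P = -124.5 + 9.5P gives buyer price Pb = 325/23; sellers receive Ps = 325/23 − 5 = 210/23.
New quantity: Q = 38 − 2(325/23) = 224/23.
Revenue = 5 × 224/23 = 1120/23.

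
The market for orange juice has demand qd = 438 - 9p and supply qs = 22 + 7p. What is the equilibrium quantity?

q* = 204

Set qd = qs: 438 - 9p = 22 + 7p.
416 = 16p, so p* = 26.
q* = 438 − 9(26) = 204.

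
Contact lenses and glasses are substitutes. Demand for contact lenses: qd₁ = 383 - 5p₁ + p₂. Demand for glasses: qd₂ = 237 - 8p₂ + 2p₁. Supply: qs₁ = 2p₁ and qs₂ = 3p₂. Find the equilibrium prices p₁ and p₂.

Market 1: 383 - 5p₁ + p₂ = 2p₁ → 7p₁ - p₂ = 383.
Market 2: 11p₂ - 2p₁ = 237.
Eliminating p₂: 11×(1) + 1×(2) gives 75p₁ = 4450, so p₁ = 178/3.
Back-substitute into (2): p₂ = (237 + 2×178/3) / 11 = 97/3.

p₁ = 178/3, p₂ = 97/3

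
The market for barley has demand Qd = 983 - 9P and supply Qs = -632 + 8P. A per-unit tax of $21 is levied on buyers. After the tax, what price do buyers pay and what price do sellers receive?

Pre-tax equilibrium: P* = 95, Q* = 128.
Tax on buyers shifts demand to Qd = 983 − 9(P + 21) = 794 - 9P.
794 - 9P = -632 + 8P gives seller price Ps = 1426/17; buyers pay Pb = 1426/17 + 21 = 1783/17.
New quantity: Q = 983 − 9(1783/17) = 664/17.

Buyers pay 1783/17, sellers receive 1426/17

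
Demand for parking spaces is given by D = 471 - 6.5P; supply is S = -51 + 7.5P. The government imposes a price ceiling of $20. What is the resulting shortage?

Equilibrium price would be P* = 261/7, so the ceiling at 20 binds.
At P = 20: D = 471 − 6.5(20) = 341, S = -51 + 7.5(20) = 99.
Shortage = 341 − 99 = 242.

Shortage = 242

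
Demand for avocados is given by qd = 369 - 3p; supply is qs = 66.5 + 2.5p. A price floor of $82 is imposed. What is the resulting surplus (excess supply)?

Surplus = 148.5

Equilibrium price would be p* = 55, so the floor at 82 binds.
At p = 82: qd = 123, qs = 271.5.
Surplus = 271.5 − 123 = 148.5.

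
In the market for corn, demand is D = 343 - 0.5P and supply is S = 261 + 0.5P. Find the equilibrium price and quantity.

Set D = S: 343 - 0.5P = 261 + 0.5P.
82 = P, so P* = 82.
Q* = 343 − 0.5(82) = 302.

P* = 82, Q* = 302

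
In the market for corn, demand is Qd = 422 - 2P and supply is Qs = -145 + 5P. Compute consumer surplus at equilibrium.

Consumer surplus = 16900

Equilibrium: 422 - 2P = -145 + 5P gives P* = 81, Q* = 260.
Demand choke price (Qd = 0): P = 211.
CS = ½(211 − 81)(260) = 16900.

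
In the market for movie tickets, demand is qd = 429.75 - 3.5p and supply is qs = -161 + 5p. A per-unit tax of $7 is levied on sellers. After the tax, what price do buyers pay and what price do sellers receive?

Pre-tax equilibrium: p* = 69.5, q* = 186.5.
Tax on sellers shifts supply to qs = -161 + 5(p − 7) = -196 + 5p.
429.75 - 3.5p = -196 + 5p gives buyer price pb = 2503/34; sellers receive ps = 2503/34 − 7 = 2265/34.
New quantity: q = 429.75 − 3.5(2503/34) = 5851/34.

Buyers pay 2503/34, sellers receive 2265/34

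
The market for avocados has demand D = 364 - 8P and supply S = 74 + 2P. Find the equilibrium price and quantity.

Set D = S: 364 - 8P = 74 + 2P.
290 = 10P, so P* = 29.
Q* = 364 − 8(29) = 132.

P* = 29, Q* = 132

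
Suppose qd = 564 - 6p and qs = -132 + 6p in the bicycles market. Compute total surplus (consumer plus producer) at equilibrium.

Equilibrium: 564 - 6p = -132 + 6p gives p* = 58, q* = 216.
Demand choke price: p = 94; supply starts at p = 22.
CS = ½(94 − 58)(216) = 3888; PS = ½(58 − 22)(216) = 3888.

Total surplus = 7776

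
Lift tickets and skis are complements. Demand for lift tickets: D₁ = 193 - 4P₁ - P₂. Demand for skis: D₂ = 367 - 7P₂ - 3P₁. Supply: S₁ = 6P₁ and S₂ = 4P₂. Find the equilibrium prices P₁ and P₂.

P₁ = 1756/107, P₂ = 3091/107

Market 1: 193 - 4P₁ - P₂ = 6P₁ → 10P₁ + P₂ = 193.
Market 2: 11P₂ + 3P₁ = 367.
Eliminating P₂: 11×(1) − 1×(2) gives 107P₁ = 1756, so P₁ = 1756/107.
Back-substitute into (2): P₂ = (367 − 3×1756/107) / 11 = 3091/107.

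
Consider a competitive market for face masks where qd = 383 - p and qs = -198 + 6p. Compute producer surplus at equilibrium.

Producer surplus = 7500

Equilibrium: 383 - p = -198 + 6p gives p* = 83, q* = 300.
Supply starts at p = 33 (where qs = 0).
PS = ½(83 − 33)(300) = 7500.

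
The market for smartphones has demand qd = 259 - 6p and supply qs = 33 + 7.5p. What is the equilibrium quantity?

Set qd = qs: 259 - 6p = 33 + 7.5p.
226 = 13.5p, so p* = 452/27.
q* = 259 − 6(452/27) = 1427/9.

q* = 1427/9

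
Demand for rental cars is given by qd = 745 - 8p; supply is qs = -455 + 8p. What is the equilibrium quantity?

Set qd = qs: 745 - 8p = -455 + 8p.
1200 = 16p, so p* = 75.
q* = 745 − 8(75) = 145.

q* = 145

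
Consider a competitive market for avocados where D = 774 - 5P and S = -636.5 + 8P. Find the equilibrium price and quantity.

P* = 108.5, Q* = 231.5

Set D = S: 774 - 5P = -636.5 + 8P.
1410.5 = 13P, so P* = 108.5.
Q* = 774 − 5(108.5) = 231.5.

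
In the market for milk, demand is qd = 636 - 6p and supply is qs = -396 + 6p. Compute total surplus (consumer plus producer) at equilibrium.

Total surplus = 2400

Equilibrium: 636 - 6p = -396 + 6p gives p* = 86, q* = 120.
Demand choke price: p = 106; supply starts at p = 66.
CS = ½(106 − 86)(120) = 1200; PS = ½(86 − 66)(120) = 1200.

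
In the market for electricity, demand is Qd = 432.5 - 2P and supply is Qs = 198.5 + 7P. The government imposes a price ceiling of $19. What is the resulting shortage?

Shortage = 63

Equilibrium price would be P* = 26, so the ceiling at 19 binds.
At P = 19: Qd = 432.5 − 2(19) = 394.5, Qs = 198.5 + 7(19) = 331.5.
Shortage = 394.5 − 331.5 = 63.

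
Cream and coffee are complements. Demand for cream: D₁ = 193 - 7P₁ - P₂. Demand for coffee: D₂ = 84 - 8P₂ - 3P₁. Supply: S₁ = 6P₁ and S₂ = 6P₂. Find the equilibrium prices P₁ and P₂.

P₁ = 2618/179, P₂ = 513/179

Market 1: 193 - 7P₁ - P₂ = 6P₁ → 13P₁ + P₂ = 193.
Market 2: 14P₂ + 3P₁ = 84.
Eliminating P₂: 14×(1) − 1×(2) gives 179P₁ = 2618, so P₁ = 2618/179.
Back-substitute into (2): P₂ = (84 − 3×2618/179) / 14 = 513/179.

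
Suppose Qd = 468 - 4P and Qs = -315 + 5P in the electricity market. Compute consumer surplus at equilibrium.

Equilibrium: 468 - 4P = -315 + 5P gives P* = 87, Q* = 120.
Demand choke price (Qd = 0): P = 117.
CS = ½(117 − 87)(120) = 1800.

Consumer surplus = 1800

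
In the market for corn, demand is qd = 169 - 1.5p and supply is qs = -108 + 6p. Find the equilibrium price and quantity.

Set qd = qs: 169 - 1.5p = -108 + 6p.
277 = 7.5p, so p* = 554/15.
q* = 169 − 1.5(554/15) = 113.6.

p* = 554/15, q* = 113.6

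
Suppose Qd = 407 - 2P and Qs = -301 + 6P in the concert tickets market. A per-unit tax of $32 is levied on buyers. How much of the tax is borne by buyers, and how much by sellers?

Pre-tax equilibrium: P* = 88.5, Q* = 230.
Tax on buyers shifts demand to Qd = 407 − 2(P + 32) = 343 - 2P.
343 - 2P = -301 + 6P gives seller price Ps = 80.5; buyers pay Pb = 80.5 + 32 = 112.5.
New quantity: Q = 407 − 2(112.5) = 182.
Buyer burden = 112.5 − 88.5 = 24; seller burden = 88.5 − 80.5 = 8.

Buyers bear $24, sellers bear $8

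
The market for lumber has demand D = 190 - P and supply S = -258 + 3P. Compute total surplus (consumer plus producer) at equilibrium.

Equilibrium: 190 - P = -258 + 3P gives P* = 112, Q* = 78.
Demand choke price: P = 190; supply starts at P = 86.
CS = ½(190 − 112)(78) = 3042; PS = ½(112 − 86)(78) = 1014.

Total surplus = 4056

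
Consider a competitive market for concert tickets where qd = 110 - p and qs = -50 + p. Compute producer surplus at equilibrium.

Equilibrium: 110 - p = -50 + p gives p* = 80, q* = 30.
Supply starts at p = 50 (where qs = 0).
PS = ½(80 − 50)(30) = 450.

Producer surplus = 450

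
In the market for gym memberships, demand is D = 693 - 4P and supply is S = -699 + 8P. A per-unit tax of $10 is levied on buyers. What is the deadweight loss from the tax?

Deadweight loss = 400/3

Pre-tax equilibrium: P* = 116, Q* = 229.
Tax on buyers shifts demand to D = 693 − 4(P + 10) = 653 - 4P.
653 - 4P = -699 + 8P gives seller price Ps = 338/3; buyers pay Pb = 338/3 + 10 = 368/3.
New quantity: Q = 693 − 4(368/3) = 607/3.
DWL = ½ × 10 × (229 − 607/3) = 400/3.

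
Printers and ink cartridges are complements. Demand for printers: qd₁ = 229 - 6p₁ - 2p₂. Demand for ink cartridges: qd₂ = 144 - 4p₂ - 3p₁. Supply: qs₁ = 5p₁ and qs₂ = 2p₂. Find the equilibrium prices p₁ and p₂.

p₁ = 18.1, p₂ = 14.95

Market 1: 229 - 6p₁ - 2p₂ = 5p₁ → 11p₁ + 2p₂ = 229.
Market 2: 6p₂ + 3p₁ = 144.
Eliminating p₂: 6×(1) − 2×(2) gives 60p₁ = 1086, so p₁ = 18.1.
Back-substitute into (2): p₂ = (144 − 3×18.1) / 6 = 14.95.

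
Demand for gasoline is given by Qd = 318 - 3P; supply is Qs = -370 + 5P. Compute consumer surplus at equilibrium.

Consumer surplus = 600

Equilibrium: 318 - 3P = -370 + 5P gives P* = 86, Q* = 60.
Demand choke price (Qd = 0): P = 106.
CS = ½(106 − 86)(60) = 600.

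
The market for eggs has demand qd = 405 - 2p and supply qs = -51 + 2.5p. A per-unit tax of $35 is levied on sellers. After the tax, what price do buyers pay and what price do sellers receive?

Pre-tax equilibrium: p* = 304/3, q* = 607/3.
Tax on sellers shifts supply to qs = -51 + 2.5(p − 35) = -138.5 + 2.5p.
405 - 2p = -138.5 + 2.5p gives buyer price pb = 1087/9; sellers receive ps = 1087/9 − 35 = 772/9.
New quantity: q = 405 − 2(1087/9) = 1471/9.

Buyers pay 1087/9, sellers receive 772/9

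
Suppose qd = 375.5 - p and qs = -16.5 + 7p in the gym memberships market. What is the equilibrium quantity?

Set qd = qs: 375.5 - p = -16.5 + 7p.
392 = 8p, so p* = 49.
q* = 375.5 − 1(49) = 326.5.

q* = 326.5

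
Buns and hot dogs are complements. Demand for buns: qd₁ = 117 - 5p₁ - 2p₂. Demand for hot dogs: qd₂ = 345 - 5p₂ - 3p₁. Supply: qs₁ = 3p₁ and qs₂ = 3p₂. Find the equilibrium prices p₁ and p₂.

Market 1: 117 - 5p₁ - 2p₂ = 3p₁ → 8p₁ + 2p₂ = 117.
Market 2: 8p₂ + 3p₁ = 345.
Eliminating p₂: 8×(1) − 2×(2) gives 58p₁ = 246, so p₁ = 123/29.
Back-substitute into (2): p₂ = (345 − 3×123/29) / 8 = 2409/58.

p₁ = 123/29, p₂ = 2409/58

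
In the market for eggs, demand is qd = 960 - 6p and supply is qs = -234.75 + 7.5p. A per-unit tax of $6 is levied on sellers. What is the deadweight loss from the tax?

Deadweight loss = 60

Pre-tax equilibrium: p* = 88.5, q* = 429.
Tax on sellers shifts supply to qs = -234.75 + 7.5(p − 6) = -279.75 + 7.5p.
960 - 6p = -279.75 + 7.5p gives buyer price pb = 551/6; sellers receive ps = 551/6 − 6 = 515/6.
New quantity: q = 960 − 6(551/6) = 409.
DWL = ½ × 6 × (429 − 409) = 60.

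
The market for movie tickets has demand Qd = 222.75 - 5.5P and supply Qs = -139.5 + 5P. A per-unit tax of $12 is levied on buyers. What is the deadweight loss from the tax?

Pre-tax equilibrium: P* = 34.5, Q* = 33.
Tax on buyers shifts demand to Qd = 222.75 − 5.5(P + 12) = 156.75 - 5.5P.
156.75 - 5.5P = -139.5 + 5P gives seller price Ps = 395/14; buyers pay Pb = 395/14 + 12 = 563/14.
New quantity: Q = 222.75 − 5.5(563/14) = 11/7.
DWL = ½ × 12 × (33 − 11/7) = 1320/7.

Deadweight loss = 1320/7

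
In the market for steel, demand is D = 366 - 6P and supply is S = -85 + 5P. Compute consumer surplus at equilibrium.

Equilibrium: 366 - 6P = -85 + 5P gives P* = 41, Q* = 120.
Demand choke price (D = 0): P = 61.
CS = ½(61 − 41)(120) = 1200.

Consumer surplus = 1200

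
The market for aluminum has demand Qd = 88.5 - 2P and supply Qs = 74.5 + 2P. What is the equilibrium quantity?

Q* = 81.5

Set Qd = Qs: 88.5 - 2P = 74.5 + 2P.
14 = 4P, so P* = 3.5.
Q* = 88.5 − 2(3.5) = 81.5.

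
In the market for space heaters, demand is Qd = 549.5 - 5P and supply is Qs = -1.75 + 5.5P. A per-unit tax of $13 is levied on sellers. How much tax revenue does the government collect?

Pre-tax equilibrium: P* = 52.5, Q* = 287.
Tax on sellers shifts supply to Qs = -1.75 + 5.5(P − 13) = -73.25 + 5.5P.
549.5 - 5P = -73.25 + 5.5P gives buyer price Pb = 2491/42; sellers receive Ps = 2491/42 − 13 = 1945/42.
New quantity: Q = 549.5 − 5(2491/42) = 5312/21.
Revenue = 13 × 5312/21 = 69056/21.

Tax revenue = 69056/21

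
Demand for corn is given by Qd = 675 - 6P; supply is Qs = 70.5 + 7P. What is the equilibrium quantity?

Q* = 396

Set Qd = Qs: 675 - 6P = 70.5 + 7P.
604.5 = 13P, so P* = 46.5.
Q* = 675 − 6(46.5) = 396.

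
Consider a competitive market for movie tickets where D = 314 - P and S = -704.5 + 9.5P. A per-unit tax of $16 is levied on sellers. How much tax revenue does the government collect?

Pre-tax equilibrium: P* = 97, Q* = 217.
Tax on sellers shifts supply to S = -704.5 + 9.5(P − 16) = -856.5 + 9.5P.
314 - P = -856.5 + 9.5P gives buyer price Pb = 2341/21; sellers receive Ps = 2341/21 − 16 = 2005/21.
New quantity: Q = 314 − 1(2341/21) = 4253/21.
Revenue = 16 × 4253/21 = 68048/21.

Tax revenue = 68048/21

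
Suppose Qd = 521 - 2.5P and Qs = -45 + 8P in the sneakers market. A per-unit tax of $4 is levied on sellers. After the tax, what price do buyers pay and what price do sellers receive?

Pre-tax equilibrium: P* = 1132/21, Q* = 8111/21.
Tax on sellers shifts supply to Qs = -45 + 8(P − 4) = -77 + 8P.
521 - 2.5P = -77 + 8P gives buyer price Pb = 1196/21; sellers receive Ps = 1196/21 − 4 = 1112/21.
New quantity: Q = 521 − 2.5(1196/21) = 7951/21.

Buyers pay 1196/21, sellers receive 1112/21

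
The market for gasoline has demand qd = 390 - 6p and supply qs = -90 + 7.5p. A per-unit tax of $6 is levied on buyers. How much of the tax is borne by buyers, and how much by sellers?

Buyers bear 10/3, sellers bear 8/3

Pre-tax equilibrium: p* = 320/9, q* = 530/3.
Tax on buyers shifts demand to qd = 390 − 6(p + 6) = 354 - 6p.
354 - 6p = -90 + 7.5p gives seller price ps = 296/9; buyers pay pb = 296/9 + 6 = 350/9.
New quantity: q = 390 − 6(350/9) = 470/3.
Buyer burden = 350/9 − 320/9 = 10/3; seller burden = 320/9 − 296/9 = 8/3.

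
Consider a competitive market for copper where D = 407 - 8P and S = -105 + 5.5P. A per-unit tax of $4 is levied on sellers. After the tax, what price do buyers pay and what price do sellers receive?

Pre-tax equilibrium: P* = 1024/27, Q* = 2797/27.
Tax on sellers shifts supply to S = -105 + 5.5(P − 4) = -127 + 5.5P.
407 - 8P = -127 + 5.5P gives buyer price Pb = 356/9; sellers receive Ps = 356/9 − 4 = 320/9.
New quantity: Q = 407 − 8(356/9) = 815/9.

Buyers pay 356/9, sellers receive 320/9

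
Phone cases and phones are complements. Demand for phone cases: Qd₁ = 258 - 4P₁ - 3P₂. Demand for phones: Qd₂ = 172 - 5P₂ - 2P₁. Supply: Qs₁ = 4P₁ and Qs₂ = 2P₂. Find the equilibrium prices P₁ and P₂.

Market 1: 258 - 4P₁ - 3P₂ = 4P₁ → 8P₁ + 3P₂ = 258.
Market 2: 7P₂ + 2P₁ = 172.
Eliminating P₂: 7×(1) − 3×(2) gives 50P₁ = 1290, so P₁ = 25.8.
Back-substitute into (2): P₂ = (172 − 2×25.8) / 7 = 17.2.

P₁ = 25.8, P₂ = 17.2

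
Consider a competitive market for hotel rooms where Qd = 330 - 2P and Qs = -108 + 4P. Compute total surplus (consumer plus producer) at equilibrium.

Total surplus = 12696

Equilibrium: 330 - 2P = -108 + 4P gives P* = 73, Q* = 184.
Demand choke price: P = 165; supply starts at P = 27.
CS = ½(165 − 73)(184) = 8464; PS = ½(73 − 27)(184) = 4232.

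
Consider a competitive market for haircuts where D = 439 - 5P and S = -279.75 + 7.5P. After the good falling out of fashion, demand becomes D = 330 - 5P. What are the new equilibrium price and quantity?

P' = 48.78, Q' = 86.1

Original equilibrium: P* = 57.5, Q* = 151.5.
New equilibrium: 330 - 5P = -279.75 + 7.5P, so 609.75 = 12.5P and P' = 48.78; Q' = 330 − 5(48.78) = 86.1.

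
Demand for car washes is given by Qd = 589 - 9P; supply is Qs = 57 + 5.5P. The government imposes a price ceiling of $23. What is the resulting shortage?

Shortage = 198.5

Equilibrium price would be P* = 1064/29, so the ceiling at 23 binds.
At P = 23: Qd = 589 − 9(23) = 382, Qs = 57 + 5.5(23) = 183.5.
Shortage = 382 − 183.5 = 198.5.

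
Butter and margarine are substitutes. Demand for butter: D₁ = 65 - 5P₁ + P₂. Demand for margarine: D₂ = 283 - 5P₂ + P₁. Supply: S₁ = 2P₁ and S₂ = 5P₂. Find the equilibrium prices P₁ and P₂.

Market 1: 65 - 5P₁ + P₂ = 2P₁ → 7P₁ - P₂ = 65.
Market 2: 10P₂ - P₁ = 283.
Eliminating P₂: 10×(1) + 1×(2) gives 69P₁ = 933, so P₁ = 311/23.
Back-substitute into (2): P₂ = (283 + 1×311/23) / 10 = 682/23.

P₁ = 311/23, P₂ = 682/23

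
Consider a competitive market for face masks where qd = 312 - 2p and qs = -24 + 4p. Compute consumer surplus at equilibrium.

Equilibrium: 312 - 2p = -24 + 4p gives p* = 56, q* = 200.
Demand choke price (qd = 0): p = 156.
CS = ½(156 − 56)(200) = 10000.

Consumer surplus = 10000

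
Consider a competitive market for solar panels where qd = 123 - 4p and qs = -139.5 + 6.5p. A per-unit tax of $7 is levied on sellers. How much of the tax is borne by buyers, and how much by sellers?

Buyers bear 13/3, sellers bear 8/3

Pre-tax equilibrium: p* = 25, q* = 23.
Tax on sellers shifts supply to qs = -139.5 + 6.5(p − 7) = -185 + 6.5p.
123 - 4p = -185 + 6.5p gives buyer price pb = 88/3; sellers receive ps = 88/3 − 7 = 67/3.
New quantity: q = 123 − 4(88/3) = 17/3.
Buyer burden = 88/3 − 25 = 13/3; seller burden = 25 − 67/3 = 8/3.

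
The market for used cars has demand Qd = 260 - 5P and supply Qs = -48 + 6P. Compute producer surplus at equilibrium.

Equilibrium: 260 - 5P = -48 + 6P gives P* = 28, Q* = 120.
Supply starts at P = 8 (where Qs = 0).
PS = ½(28 − 8)(120) = 1200.

Producer surplus = 1200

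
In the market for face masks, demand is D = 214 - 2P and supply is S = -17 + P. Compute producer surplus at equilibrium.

Producer surplus = 1800

Equilibrium: 214 - 2P = -17 + P gives P* = 77, Q* = 60.
Supply starts at P = 17 (where S = 0).
PS = ½(77 − 17)(60) = 1800.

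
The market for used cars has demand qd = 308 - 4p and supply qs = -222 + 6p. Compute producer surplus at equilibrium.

Equilibrium: 308 - 4p = -222 + 6p gives p* = 53, q* = 96.
Supply starts at p = 37 (where qs = 0).
PS = ½(53 − 37)(96) = 768.

Producer surplus = 768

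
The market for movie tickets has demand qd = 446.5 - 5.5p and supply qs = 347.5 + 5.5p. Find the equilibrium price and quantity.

Set qd = qs: 446.5 - 5.5p = 347.5 + 5.5p.
99 = 11p, so p* = 9.
q* = 446.5 − 5.5(9) = 397.

p* = 9, q* = 397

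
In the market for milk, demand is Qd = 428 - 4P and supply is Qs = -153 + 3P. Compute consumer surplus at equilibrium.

Equilibrium: 428 - 4P = -153 + 3P gives P* = 83, Q* = 96.
Demand choke price (Qd = 0): P = 107.
CS = ½(107 − 83)(96) = 1152.

Consumer surplus = 1152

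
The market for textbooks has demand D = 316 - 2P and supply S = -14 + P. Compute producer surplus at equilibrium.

Producer surplus = 4608

Equilibrium: 316 - 2P = -14 + P gives P* = 110, Q* = 96.
Supply starts at P = 14 (where S = 0).
PS = ½(110 − 14)(96) = 4608.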